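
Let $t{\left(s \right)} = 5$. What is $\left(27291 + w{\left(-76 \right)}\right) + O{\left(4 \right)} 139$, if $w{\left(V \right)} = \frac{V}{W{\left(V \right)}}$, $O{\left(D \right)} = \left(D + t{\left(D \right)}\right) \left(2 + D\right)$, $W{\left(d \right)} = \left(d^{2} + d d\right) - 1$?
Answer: $\frac{401940071}{11551} \approx 34797.0$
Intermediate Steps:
$W{\left(d \right)} = -1 + 2 d^{2}$ ($W{\left(d \right)} = \left(d^{2} + d^{2}\right) - 1 = 2 d^{2} - 1 = -1 + 2 d^{2}$)
$O{\left(D \right)} = \left(2 + D\right) \left(5 + D\right)$ ($O{\left(D \right)} = \left(D + 5\right) \left(2 + D\right) = \left(5 + D\right) \left(2 + D\right) = \left(2 + D\right) \left(5 + D\right)$)
$w{\left(V \right)} = \frac{V}{-1 + 2 V^{2}}$
$\left(27291 + w{\left(-76 \right)}\right) + O{\left(4 \right)} 139 = \left(27291 - \frac{76}{-1 + 2 \left(-76\right)^{2}}\right) + \left(10 + 4^{2} + 7 \cdot 4\right) 139 = \left(27291 - \frac{76}{-1 + 2 \cdot 5776}\right) + \left(10 + 16 + 28\right) 139 = \left(27291 - \frac{76}{-1 + 11552}\right) + 54 \cdot 139 = \left(27291 - \frac{76}{11551}\right) + 7506 = \frac{315238265}{11551} + 7506 = \frac{401940071}{11551}$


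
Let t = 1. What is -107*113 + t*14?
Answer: -12077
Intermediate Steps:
-107*113 + t*14 = -107*113 + 1*14 = -12091 + 14 = -12077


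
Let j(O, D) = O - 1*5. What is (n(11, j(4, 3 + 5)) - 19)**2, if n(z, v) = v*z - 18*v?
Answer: 144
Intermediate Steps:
j(O, D) = -5 + O (j(O, D) = O - 5 = -5 + O)
n(z, v) = -18*v + v*z
(n(11, j(4, 3 + 5)) - 19)**2 = ((-5 + 4)*(-18 + 11) - 19)**2 = (-1*(-7) - 19)**2 = (7 - 19)**2 = (-12)**2 = 144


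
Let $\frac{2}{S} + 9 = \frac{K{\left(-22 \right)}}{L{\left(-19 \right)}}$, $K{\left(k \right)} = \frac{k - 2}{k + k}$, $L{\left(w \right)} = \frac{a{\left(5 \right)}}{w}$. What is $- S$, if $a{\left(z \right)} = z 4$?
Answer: $\frac{220}{1047} \approx 0.21012$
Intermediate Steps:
$a{\left(z \right)} = 4 z$
$L{\left(w \right)} = \frac{20}{w}$ ($L{\left(w \right)} = \frac{4 \cdot 5}{w} = \frac{20}{w}$)
$K{\left(k \right)} = \frac{-2 + k}{2 k}$
$S = - \frac{220}{1047}$ ($S = \frac{2}{-9 + \frac{\frac{1}{2} \frac{1}{-22} \left(-2 - 22\right)}{20 \frac{1}{-19}}} = \frac{2}{-9 + \frac{\frac{1}{2} \left(- \frac{1}{22}\right) \left(-24\right)}{20 \left(- \frac{1}{19}\right)}} = \frac{2}{-9 + \frac{6}{11 \left(- \frac{20}{19}\right)}} = \frac{2}{-9 + \frac{6}{11} \left(- \frac{19}{20}\right)} = \frac{2}{-9 - \frac{57}{110}} = \frac{2}{- \frac{1047}{110}} = 2 \left(- \frac{110}{1047}\right) = - \frac{220}{1047} \approx -0.21012$)
$- S = \left(-1\right) \left(- \frac{220}{1047}\right) = \frac{220}{1047}$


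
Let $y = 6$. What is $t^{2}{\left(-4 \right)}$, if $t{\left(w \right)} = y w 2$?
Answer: $2304$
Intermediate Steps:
$t{\left(w \right)} = 12 w$ ($t{\left(w \right)} = 6 w 2 = 12 w$)
$t^{2}{\left(-4 \right)} = \left(12 \left(-4\right)\right)^{2} = \left(-48\right)^{2} = 2304$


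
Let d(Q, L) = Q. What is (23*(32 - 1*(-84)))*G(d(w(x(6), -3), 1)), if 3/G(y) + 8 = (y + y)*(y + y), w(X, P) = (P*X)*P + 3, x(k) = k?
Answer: 2001/3247 ≈ 0.61626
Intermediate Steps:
w(X, P) = 3 + X*P² (w(X, P) = X*P² + 3 = 3 + X*P²)
G(y) = 3/(-8 + 4*y²) (G(y) = 3/(-8 + (y + y)*(y + y)) = 3/(-8 + (2*y)*(2*y)) = 3/(-8 + 4*y²))
(23*(32 - 1*(-84)))*G(d(w(x(6), -3), 1)) = (23*(32 - 1*(-84)))*(3/(4*(-2 + (3 + 6*(-3)²)²))) = (23*(32 + 84))*(3/(4*(-2 + (3 + 6*9)²))) = (23*116)*(3/(4*(-2 + (3 + 54)²))) = 2668*(3/(4*(-2 + 57²))) = 2668*(3/(4*(-2 + 3249))) = 2668*((¾)/3247) = 2668*((¾)*(1/3247)) = 2668*(3/12988) = 2001/3247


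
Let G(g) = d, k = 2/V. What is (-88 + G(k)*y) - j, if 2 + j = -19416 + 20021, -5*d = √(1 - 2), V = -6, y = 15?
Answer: -691 - 3*I ≈ -691.0 - 3.0*I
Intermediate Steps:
d = -I/5 (d = -√(1 - 2)/5 = -I/5 ≈ -0.2*I)
k = -⅓ (k = 2/(-6) = 2*(-⅙) = -⅓ ≈ -0.33333)
G(g) = -I/5
j = 603 (j = -2 + (-19416 + 20021) = -2 + 605 = 603)
(-88 + G(k)*y) - j = (-88 - I/5*15) - 1*603 = (-88 - 3*I) - 603 = -691 - 3*I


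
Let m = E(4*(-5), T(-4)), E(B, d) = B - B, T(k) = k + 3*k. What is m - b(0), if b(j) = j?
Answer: 0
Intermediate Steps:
T(k) = 4*k
E(B, d) = 0
m = 0
m - b(0) = 0 - 1*0 = 0 + 0 = 0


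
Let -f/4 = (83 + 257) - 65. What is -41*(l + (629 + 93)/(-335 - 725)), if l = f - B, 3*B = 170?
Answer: 75447503/1590 ≈ 47451.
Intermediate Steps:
B = 170/3 (B = (1/3)*170 = 170/3 ≈ 56.667)
f = -1100 (f = -4*((83 + 257) - 65) = -4*(340 - 65) = -4*275 = -1100)
l = -3470/3 (l = -1100 - 1*170/3 = -1100 - 170/3 = -3470/3 ≈ -1156.7)
-41*(l + (629 + 93)/(-335 - 725)) = -41*(-3470/3 + (629 + 93)/(-335 - 725)) = -41*(-3470/3 + 722/(-1060)) = -41*(-3470/3 + 722*(-1/1060)) = -41*(-3470/3 - 361/530) = -41*(-1840183/1590) = 75447503/1590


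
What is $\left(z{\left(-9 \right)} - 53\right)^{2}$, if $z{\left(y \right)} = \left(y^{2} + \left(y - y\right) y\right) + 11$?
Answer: $1521$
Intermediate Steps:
$z{\left(y \right)} = 11 + y^{2}$ ($z{\left(y \right)} = \left(y^{2} + 0 y\right) + 11 = \left(y^{2} + 0\right) + 11 = y^{2} + 11 = 11 + y^{2}$)
$\left(z{\left(-9 \right)} - 53\right)^{2} = \left(\left(11 + \left(-9\right)^{2}\right) - 53\right)^{2} = \left(\left(11 + 81\right) - 53\right)^{2} = \left(92 - 53\right)^{2} = 39^{2} = 1521$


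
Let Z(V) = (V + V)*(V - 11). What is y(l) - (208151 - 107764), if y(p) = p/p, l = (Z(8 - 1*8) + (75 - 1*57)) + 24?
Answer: -100386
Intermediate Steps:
Z(V) = 2*V*(-11 + V) (Z(V) = (2*V)*(-11 + V) = 2*V*(-11 + V))
l = 42 (l = (2*(8 - 1*8)*(-11 + (8 - 1*8)) + (75 - 1*57)) + 24 = (2*(8 - 8)*(-11 + (8 - 8)) + (75 - 57)) + 24 = (2*0*(-11 + 0) + 18) + 24 = (2*0*(-11) + 18) + 24 = (0 + 18) + 24 = 18 + 24 = 42)
y(p) = 1
y(l) - (208151 - 107764) = 1 - (208151 - 107764) = 1 - 1*100387 = 1 - 100387 = -100386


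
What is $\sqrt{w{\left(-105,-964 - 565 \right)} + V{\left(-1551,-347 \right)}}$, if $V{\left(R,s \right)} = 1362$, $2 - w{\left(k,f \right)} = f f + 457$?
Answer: $i \sqrt{2336934} \approx 1528.7 i$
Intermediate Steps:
$w{\left(k,f \right)} = -455 - f^{2}$ ($w{\left(k,f \right)} = 2 - \left(f f + 457\right) = 2 - \left(f^{2} + 457\right) = 2 - \left(457 + f^{2}\right) = -455 - f^{2}$)
$\sqrt{w{\left(-105,-964 - 565 \right)} + V{\left(-1551,-347 \right)}} = \sqrt{\left(-455 - \left(-964 - 565\right)^{2}\right) + 1362} = \sqrt{\left(-455 - \left(-1529\right)^{2}\right) + 1362} = \sqrt{\left(-455 - 2337841\right) + 1362} = \sqrt{-2338296 + 1362} = \sqrt{-2336934} = i \sqrt{2336934}$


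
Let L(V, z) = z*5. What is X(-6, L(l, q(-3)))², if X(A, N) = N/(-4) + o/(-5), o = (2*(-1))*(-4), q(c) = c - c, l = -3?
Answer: 64/25 ≈ 2.5600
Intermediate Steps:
q(c) = 0
L(V, z) = 5*z
o = 8 (o = -2*(-4) = 8)
X(A, N) = -8/5 - N/4 (X(A, N) = N/(-4) + 8/(-5) = N*(-¼) + 8*(-⅕) = -N/4 - 8/5 = -8/5 - N/4)
X(-6, L(l, q(-3)))² = (-8/5 - 5*0/4)² = (-8/5 - ¼*0)² = (-8/5 + 0)² = (-8/5)² = 64/25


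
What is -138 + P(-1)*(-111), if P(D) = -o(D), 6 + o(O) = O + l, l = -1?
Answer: -1026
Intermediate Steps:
o(O) = -7 + O (o(O) = -6 + (O - 1) = -6 + (-1 + O) = -7 + O)
P(D) = 7 - D (P(D) = -(-7 + D) = 7 - D)
-138 + P(-1)*(-111) = -138 + (7 - 1*(-1))*(-111) = -138 + (7 + 1)*(-111) = -138 + 8*(-111) = -138 - 888 = -1026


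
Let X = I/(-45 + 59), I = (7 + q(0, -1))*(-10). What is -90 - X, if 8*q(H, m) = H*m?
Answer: -85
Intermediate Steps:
q(H, m) = H*m/8 (q(H, m) = (H*m)/8 = H*m/8)
I = -70 (I = (7 + (1/8)*0*(-1))*(-10) = (7 + 0)*(-10) = 7*(-10) = -70)
X = -5 (X = -70/(-45 + 59) = -70/14 = -70*1/14 = -5)
-90 - X = -90 - 1*(-5) = -90 + 5 = -85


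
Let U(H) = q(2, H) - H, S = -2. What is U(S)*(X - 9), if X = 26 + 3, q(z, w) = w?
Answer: 0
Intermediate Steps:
U(H) = 0 (U(H) = H - H = 0)
X = 29
U(S)*(X - 9) = 0*(29 - 9) = 0*20 = 0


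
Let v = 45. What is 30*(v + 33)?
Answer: 2340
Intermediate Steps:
30*(v + 33) = 30*(45 + 33) = 30*78 = 2340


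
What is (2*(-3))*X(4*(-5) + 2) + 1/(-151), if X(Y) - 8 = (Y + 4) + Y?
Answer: 21743/151 ≈ 143.99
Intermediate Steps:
X(Y) = 12 + 2*Y (X(Y) = 8 + ((Y + 4) + Y) = 8 + ((4 + Y) + Y) = 8 + (4 + 2*Y) = 12 + 2*Y)
(2*(-3))*X(4*(-5) + 2) + 1/(-151) = (2*(-3))*(12 + 2*(4*(-5) + 2)) + 1/(-151) = -6*(12 + 2*(-20 + 2)) - 1/151 = -6*(12 + 2*(-18)) - 1/151 = -6*(12 - 36) - 1/151 = -6*(-24) - 1/151 = 144 - 1/151 = 21743/151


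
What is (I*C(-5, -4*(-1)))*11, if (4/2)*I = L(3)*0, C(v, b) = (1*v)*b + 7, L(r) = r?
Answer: 0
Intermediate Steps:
C(v, b) = 7 + b*v (C(v, b) = v*b + 7 = b*v + 7 = 7 + b*v)
I = 0 (I = (3*0)/2 = (1/2)*0 = 0)
(I*C(-5, -4*(-1)))*11 = (0*(7 - 4*(-1)*(-5)))*11 = (0*(7 + 4*(-5)))*11 = (0*(7 - 20))*11 = (0*(-13))*11 = 0*11 = 0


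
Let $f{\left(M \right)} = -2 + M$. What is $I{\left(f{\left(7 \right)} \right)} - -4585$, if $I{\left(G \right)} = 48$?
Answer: $4633$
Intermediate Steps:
$I{\left(f{\left(7 \right)} \right)} - -4585 = 48 - -4585 = 48 + 4585 = 4633$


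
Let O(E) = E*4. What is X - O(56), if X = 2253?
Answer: 2029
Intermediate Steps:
O(E) = 4*E
X - O(56) = 2253 - 4*56 = 2253 - 1*224 = 2253 - 224 = 2029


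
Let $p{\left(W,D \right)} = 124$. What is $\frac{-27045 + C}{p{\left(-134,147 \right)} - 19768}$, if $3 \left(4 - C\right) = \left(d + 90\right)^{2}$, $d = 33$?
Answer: $\frac{8021}{4911} \approx 1.6333$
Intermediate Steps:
$C = -5039$ ($C = 4 - \frac{\left(33 + 90\right)^{2}}{3} = 4 - \frac{123^{2}}{3} = 4 - 5043 = -5039$)
$\frac{-27045 + C}{p{\left(-134,147 \right)} - 19768} = \frac{-27045 - 5039}{124 - 19768} = - \frac{32084}{-19644} = \left(-32084\right) \left(- \frac{1}{19644}\right) = \frac{8021}{4911}$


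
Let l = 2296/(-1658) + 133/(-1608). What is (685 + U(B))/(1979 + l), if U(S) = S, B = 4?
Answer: 918459048/2636114087 ≈ 0.34841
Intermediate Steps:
l = -1956241/1333032 (l = 2296*(-1/1658) + 133*(-1/1608) = -1148/829 - 133/1608 = -1956241/1333032 ≈ -1.4675)
(685 + U(B))/(1979 + l) = (685 + 4)/(1979 - 1956241/1333032) = 689/(2636114087/1333032) = 689*(1333032/2636114087) = 918459048/2636114087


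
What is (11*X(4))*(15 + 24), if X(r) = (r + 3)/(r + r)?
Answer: 3003/8 ≈ 375.38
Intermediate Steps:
X(r) = (3 + r)/(2*r) (X(r) = (3 + r)/((2*r)) = (3 + r)*(1/(2*r)) = (3 + r)/(2*r))
(11*X(4))*(15 + 24) = (11*((1/2)*(3 + 4)/4))*(15 + 24) = (11*((1/2)*(1/4)*7))*39 = (11*(7/8))*39 = (77/8)*39 = 3003/8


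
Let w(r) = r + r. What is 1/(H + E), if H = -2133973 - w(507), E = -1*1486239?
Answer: -1/3621226 ≈ -2.7615e-7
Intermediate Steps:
w(r) = 2*r
E = -1486239
H = -2134987 (H = -2133973 - 2*507 = -2133973 - 1*1014 = -2133973 - 1014 = -2134987)
1/(H + E) = 1/(-2134987 - 1486239) = 1/(-3621226) = -1/3621226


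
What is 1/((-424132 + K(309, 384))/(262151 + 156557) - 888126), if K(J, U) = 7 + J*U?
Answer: -418708/371865766677 ≈ -1.1260e-6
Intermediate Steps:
1/((-424132 + K(309, 384))/(262151 + 156557) - 888126) = 1/((-424132 + (7 + 309*384))/(262151 + 156557) - 888126) = 1/((-424132 + (7 + 118656))/418708 - 888126) = 1/((-424132 + 118663)*(1/418708) - 888126) = 1/(-305469*1/418708 - 888126) = 1/(-305469/418708 - 888126) = 1/(-371865766677/418708) = -418708/371865766677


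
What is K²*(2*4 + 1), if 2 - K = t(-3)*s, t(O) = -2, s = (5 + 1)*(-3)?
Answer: 10404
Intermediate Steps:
s = -18 (s = 6*(-3) = -18)
K = -34 (K = 2 - (-2)*(-18) = 2 - 1*36 = 2 - 36 = -34)
K²*(2*4 + 1) = (-34)²*(2*4 + 1) = 1156*(8 + 1) = 1156*9 = 10404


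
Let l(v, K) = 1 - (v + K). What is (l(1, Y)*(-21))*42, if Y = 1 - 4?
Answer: -2646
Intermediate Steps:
Y = -3
l(v, K) = 1 - K - v (l(v, K) = 1 - (K + v) = 1 + (-K - v) = 1 - K - v)
(l(1, Y)*(-21))*42 = ((1 - 1*(-3) - 1*1)*(-21))*42 = ((1 + 3 - 1)*(-21))*42 = (3*(-21))*42 = -63*42 = -2646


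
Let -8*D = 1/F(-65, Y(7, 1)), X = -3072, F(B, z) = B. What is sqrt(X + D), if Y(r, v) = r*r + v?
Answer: I*sqrt(207667070)/260 ≈ 55.426*I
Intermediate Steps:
Y(r, v) = v + r**2 (Y(r, v) = r**2 + v = v + r**2)
D = 1/520 (D = -1/8/(-65) = -1/8*(-1/65) = 1/520 ≈ 0.0019231)
sqrt(X + D) = sqrt(-3072 + 1/520) = sqrt(-1597439/520) = I*sqrt(207667070)/260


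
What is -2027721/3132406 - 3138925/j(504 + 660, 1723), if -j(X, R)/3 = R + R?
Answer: 2452856230963/8095703307 ≈ 302.98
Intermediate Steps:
j(X, R) = -6*R (j(X, R) = -3*(R + R) = -6*R)
-2027721/3132406 - 3138925/j(504 + 660, 1723) = -2027721/3132406 - 3138925/((-6*1723)) = -2027721*1/3132406 - 3138925/(-10338) = -2027721/3132406 - 3138925*(-1/10338) = -2027721/3132406 + 3138925/10338 = 2452856230963/8095703307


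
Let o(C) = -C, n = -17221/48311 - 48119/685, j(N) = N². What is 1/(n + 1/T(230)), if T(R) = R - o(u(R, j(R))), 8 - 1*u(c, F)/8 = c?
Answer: -51161832110/3612220960159 ≈ -0.014164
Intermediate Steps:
n = -2336473394/33093035 (n = -17221*1/48311 - 48119*1/685 = -17221/48311 - 48119/685 = -2336473394/33093035 ≈ -70.603)
u(c, F) = 64 - 8*c
T(R) = 64 - 7*R (T(R) = R - (-1)*(64 - 8*R) = R - (-64 + 8*R) = R + (64 - 8*R) = 64 - 7*R)
1/(n + 1/T(230)) = 1/(-2336473394/33093035 + 1/(64 - 7*230)) = 1/(-2336473394/33093035 + 1/(64 - 1610)) = 1/(-2336473394/33093035 + 1/(-1546)) = 1/(-2336473394/33093035 - 1/1546) = 1/(-3612220960159/51161832110) = -51161832110/3612220960159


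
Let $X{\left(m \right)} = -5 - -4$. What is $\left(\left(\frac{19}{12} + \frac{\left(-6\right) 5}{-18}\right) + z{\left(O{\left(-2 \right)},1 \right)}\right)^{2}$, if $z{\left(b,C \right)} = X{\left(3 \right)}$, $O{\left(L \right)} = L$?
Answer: $\frac{81}{16} \approx 5.0625$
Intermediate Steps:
$X{\left(m \right)} = -1$ ($X{\left(m \right)} = -5 + 4 = -1$)
$z{\left(b,C \right)} = -1$
$\left(\left(\frac{19}{12} + \frac{\left(-6\right) 5}{-18}\right) + z{\left(O{\left(-2 \right)},1 \right)}\right)^{2} = \left(\left(\frac{19}{12} + \frac{\left(-6\right) 5}{-18}\right) - 1\right)^{2} = \left(\left(19 \cdot \frac{1}{12} - - \frac{5}{3}\right) - 1\right)^{2} = \left(\left(\frac{19}{12} + \frac{5}{3}\right) - 1\right)^{2} = \left(\frac{13}{4} - 1\right)^{2} = \left(\frac{9}{4}\right)^{2} = \frac{81}{16}$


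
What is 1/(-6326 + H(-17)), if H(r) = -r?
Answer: -1/6309 ≈ -0.00015850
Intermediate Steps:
1/(-6326 + H(-17)) = 1/(-6326 - 1*(-17)) = 1/(-6326 + 17) = 1/(-6309) = -1/6309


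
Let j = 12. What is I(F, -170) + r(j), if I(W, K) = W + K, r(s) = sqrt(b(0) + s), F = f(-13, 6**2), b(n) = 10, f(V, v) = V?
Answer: -183 + sqrt(22) ≈ -178.31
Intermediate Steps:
F = -13
r(s) = sqrt(10 + s)
I(W, K) = K + W
I(F, -170) + r(j) = (-170 - 13) + sqrt(10 + 12) = -183 + sqrt(22)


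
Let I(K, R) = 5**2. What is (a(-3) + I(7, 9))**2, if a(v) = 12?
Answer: 1369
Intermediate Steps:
I(K, R) = 25
(a(-3) + I(7, 9))**2 = (12 + 25)**2 = 37**2 = 1369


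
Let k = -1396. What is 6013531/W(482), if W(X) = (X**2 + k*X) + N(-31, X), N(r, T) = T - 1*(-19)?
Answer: -6013531/440047 ≈ -13.666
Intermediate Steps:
N(r, T) = 19 + T (N(r, T) = T + 19 = 19 + T)
W(X) = 19 + X**2 - 1395*X (W(X) = (X**2 - 1396*X) + (19 + X) = 19 + X**2 - 1395*X)
6013531/W(482) = 6013531/(19 + 482**2 - 1395*482) = 6013531/(19 + 232324 - 672390) = 6013531/(-440047) = 6013531*(-1/440047) = -6013531/440047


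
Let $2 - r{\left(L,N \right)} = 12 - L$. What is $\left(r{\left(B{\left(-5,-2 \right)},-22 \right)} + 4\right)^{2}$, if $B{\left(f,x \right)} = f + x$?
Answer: $169$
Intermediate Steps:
$r{\left(L,N \right)} = -10 + L$ ($r{\left(L,N \right)} = 2 - \left(12 - L\right) = 2 + \left(-12 + L\right) = -10 + L$)
$\left(r{\left(B{\left(-5,-2 \right)},-22 \right)} + 4\right)^{2} = \left(\left(-10 - 7\right) + 4\right)^{2} = \left(-17 + 4\right)^{2} = \left(-13\right)^{2} = 169$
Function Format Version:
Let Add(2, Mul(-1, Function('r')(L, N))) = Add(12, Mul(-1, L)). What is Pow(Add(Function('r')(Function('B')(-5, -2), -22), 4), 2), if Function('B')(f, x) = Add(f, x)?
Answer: 169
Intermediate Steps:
Function('r')(L, N) = Add(-10, L) (Function('r')(L, N) = Add(2, Mul(-1, Add(12, Mul(-1, L)))) = Add(2, Add(-12, L)) = Add(-10, L))
Pow(Add(Function('r')(Function('B')(-5, -2), -22), 4), 2) = Pow(Add(Add(-10, Add(-5, -2)), 4), 2) = Pow(Add(Add(-10, -7), 4), 2) = Pow(Add(-17, 4), 2) = Pow(-13, 2) = 169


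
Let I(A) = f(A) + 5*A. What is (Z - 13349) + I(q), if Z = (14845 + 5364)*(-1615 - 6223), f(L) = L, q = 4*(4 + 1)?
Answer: -158411371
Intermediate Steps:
q = 20 (q = 4*5 = 20)
I(A) = 6*A (I(A) = A + 5*A = 6*A)
Z = -158398142 (Z = 20209*(-7838) = -158398142)
(Z - 13349) + I(q) = (-158398142 - 13349) + 6*20 = -158411491 + 120 = -158411371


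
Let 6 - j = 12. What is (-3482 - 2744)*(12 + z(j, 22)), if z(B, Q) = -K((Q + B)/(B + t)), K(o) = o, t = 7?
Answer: 24904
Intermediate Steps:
j = -6 (j = 6 - 1*12 = 6 - 12 = -6)
z(B, Q) = -(B + Q)/(7 + B) (z(B, Q) = -(Q + B)/(B + 7) = -(B + Q)/(7 + B))
(-3482 - 2744)*(12 + z(j, 22)) = (-3482 - 2744)*(12 + (-1*(-6) - 1*22)/(7 - 6)) = -6226*(12 + (6 - 22)/1) = -6226*(12 + 1*(-16)) = -6226*(12 - 16) = -6226*(-4) = 24904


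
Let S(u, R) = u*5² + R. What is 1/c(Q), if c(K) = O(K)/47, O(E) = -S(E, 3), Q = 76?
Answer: -47/1903 ≈ -0.024698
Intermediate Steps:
S(u, R) = R + 25*u (S(u, R) = u*25 + R = 25*u + R = R + 25*u)
O(E) = -3 - 25*E (O(E) = -(3 + 25*E) = -3 - 25*E)
c(K) = -3/47 - 25*K/47 (c(K) = (-3 - 25*K)/47 = (-3 - 25*K)*(1/47) = -3/47 - 25*K/47)
1/c(Q) = 1/(-3/47 - 25/47*76) = 1/(-3/47 - 1900/47) = 1/(-1903/47) = -47/1903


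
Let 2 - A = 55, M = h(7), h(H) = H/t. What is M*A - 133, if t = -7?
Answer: -80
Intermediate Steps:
h(H) = -H/7 (h(H) = H/(-7) = H*(-⅐) = -H/7)
M = -1 (M = -⅐*7 = -1)
A = -53 (A = 2 - 1*55 = 2 - 55 = -53)
M*A - 133 = -1*(-53) - 133 = 53 - 133 = -80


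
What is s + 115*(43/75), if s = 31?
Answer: 1454/15 ≈ 96.933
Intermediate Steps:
s + 115*(43/75) = 31 + 115*(43/75) = 31 + 989/15 = 1454/15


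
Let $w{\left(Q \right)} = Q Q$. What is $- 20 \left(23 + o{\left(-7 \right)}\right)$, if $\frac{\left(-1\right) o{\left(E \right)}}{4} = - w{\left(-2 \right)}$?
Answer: $-780$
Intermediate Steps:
$w{\left(Q \right)} = Q^{2}$
$o{\left(E \right)} = 16$ ($o{\left(E \right)} = - 4 \left(- \left(-2\right)^{2}\right) = - 4 \left(\left(-1\right) 4\right) = \left(-4\right) \left(-4\right) = 16$)
$- 20 \left(23 + o{\left(-7 \right)}\right) = - 20 \left(23 + 16\right) = \left(-20\right) 39 = -780$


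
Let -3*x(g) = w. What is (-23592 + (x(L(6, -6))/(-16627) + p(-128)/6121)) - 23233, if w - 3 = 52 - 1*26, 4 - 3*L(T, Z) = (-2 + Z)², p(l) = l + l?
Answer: -14296696558852/305321601 ≈ -46825.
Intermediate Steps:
p(l) = 2*l
L(T, Z) = 4/3 - (-2 + Z)²/3
w = 29 (w = 3 + (52 - 1*26) = 3 + (52 - 26) = 3 + 26 = 29)
x(g) = -29/3 (x(g) = -⅓*29 = -29/3)
(-23592 + (x(L(6, -6))/(-16627) + p(-128)/6121)) - 23233 = (-23592 + (-29/3/(-16627) + (2*(-128))/6121)) - 23233 = (-23592 + (-29/3*(-1/16627) - 256*1/6121)) - 23233 = (-23592 + (29/49881 - 256/6121)) - 23233 = (-23592 - 12592027/305321601) - 23233 = -7203159802819/305321601 - 23233 = -14296696558852/305321601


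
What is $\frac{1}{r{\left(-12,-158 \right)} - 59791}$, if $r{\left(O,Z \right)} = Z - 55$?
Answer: $- \frac{1}{60004} \approx -1.6666 \cdot 10^{-5}$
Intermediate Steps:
$r{\left(O,Z \right)} = -55 + Z$ ($r{\left(O,Z \right)} = Z - 55 = -55 + Z$)
$\frac{1}{r{\left(-12,-158 \right)} - 59791} = \frac{1}{\left(-55 - 158\right) - 59791} = \frac{1}{-213 - 59791} = \frac{1}{-60004} = - \frac{1}{60004}$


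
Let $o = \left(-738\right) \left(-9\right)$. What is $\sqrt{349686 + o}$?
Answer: $42 \sqrt{202} \approx 596.93$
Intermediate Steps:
$o = 6642$
$\sqrt{349686 + o} = \sqrt{349686 + 6642} = \sqrt{356328} = 42 \sqrt{202}$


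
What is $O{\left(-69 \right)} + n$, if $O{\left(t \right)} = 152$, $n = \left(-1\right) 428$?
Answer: $-276$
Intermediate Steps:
$n = -428$
$O{\left(-69 \right)} + n = 152 - 428 = -276$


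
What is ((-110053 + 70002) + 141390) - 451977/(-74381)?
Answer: 7538148136/74381 ≈ 1.0135e+5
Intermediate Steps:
((-110053 + 70002) + 141390) - 451977/(-74381) = (-40051 + 141390) - 451977*(-1)/74381 = 101339 - 1*(-451977/74381) = 101339 + 451977/74381 = 7538148136/74381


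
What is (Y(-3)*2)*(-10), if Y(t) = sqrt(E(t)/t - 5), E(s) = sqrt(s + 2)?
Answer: -20*sqrt(-45 - 3*I)/3 ≈ -1.4899 + 44.746*I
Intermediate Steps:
E(s) = sqrt(2 + s)
Y(t) = sqrt(-5 + sqrt(2 + t)/t) (Y(t) = sqrt(sqrt(2 + t)/t - 5) = sqrt(-5 + sqrt(2 + t)/t))
(Y(-3)*2)*(-10) = (sqrt(-5 + sqrt(2 - 3)/(-3))*2)*(-10) = (sqrt(-5 - I/3)*2)*(-10) = (2*sqrt(-5 - I/3))*(-10) = -20*sqrt(-5 - I/3)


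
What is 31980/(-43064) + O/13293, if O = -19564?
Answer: -45271937/20444634 ≈ -2.2144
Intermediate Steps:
31980/(-43064) + O/13293 = 31980/(-43064) - 19564/13293 = 31980*(-1/43064) - 19564*1/13293 = -7995/10766 - 19564/13293 = -45271937/20444634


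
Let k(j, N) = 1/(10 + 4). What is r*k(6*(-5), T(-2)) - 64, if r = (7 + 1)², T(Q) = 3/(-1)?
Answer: -416/7 ≈ -59.429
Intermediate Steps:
T(Q) = -3 (T(Q) = 3*(-1) = -3)
r = 64 (r = 8² = 64)
k(j, N) = 1/14
r*k(6*(-5), T(-2)) - 64 = 64*(1/14) - 64 = 32/7 - 64 = -416/7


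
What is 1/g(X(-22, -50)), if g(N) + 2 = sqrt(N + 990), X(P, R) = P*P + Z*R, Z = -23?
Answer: 1/1310 + 2*sqrt(41)/655 ≈ 0.020315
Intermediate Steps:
X(P, R) = P**2 - 23*R (X(P, R) = P*P - 23*R = P**2 - 23*R)
g(N) = -2 + sqrt(990 + N) (g(N) = -2 + sqrt(N + 990) = -2 + sqrt(990 + N))
1/g(X(-22, -50)) = 1/(-2 + sqrt(990 + ((-22)**2 - 23*(-50)))) = 1/(-2 + sqrt(990 + (484 + 1150))) = 1/(-2 + sqrt(990 + 1634)) = 1/(-2 + sqrt(2624)) = 1/(-2 + 8*sqrt(41))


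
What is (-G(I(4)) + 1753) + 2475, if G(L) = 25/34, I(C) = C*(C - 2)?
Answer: 143727/34 ≈ 4227.3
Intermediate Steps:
I(C) = C*(-2 + C)
G(L) = 25/34 (G(L) = 25*(1/34) = 25/34)
(-G(I(4)) + 1753) + 2475 = (-1*25/34 + 1753) + 2475 = (-25/34 + 1753) + 2475 = 59577/34 + 2475 = 143727/34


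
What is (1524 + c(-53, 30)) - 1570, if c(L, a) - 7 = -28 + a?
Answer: -37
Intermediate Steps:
c(L, a) = -21 + a (c(L, a) = 7 + (-28 + a) = -21 + a)
(1524 + c(-53, 30)) - 1570 = (1524 + (-21 + 30)) - 1570 = (1524 + 9) - 1570 = 1533 - 1570 = -37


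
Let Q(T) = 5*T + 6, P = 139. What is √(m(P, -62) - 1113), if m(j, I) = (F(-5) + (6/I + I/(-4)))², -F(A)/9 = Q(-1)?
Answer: I*√4120763/62 ≈ 32.741*I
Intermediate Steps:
Q(T) = 6 + 5*T
F(A) = -9 (F(A) = -9*(6 + 5*(-1)) = -9*(6 - 5) = -9*1 = -9)
m(j, I) = (-9 + 6/I - I/4)² (m(j, I) = (-9 + (6/I + I/(-4)))² = (-9 + (6/I + I*(-¼)))² = (-9 + (6/I - I/4))² = (-9 + 6/I - I/4)²)
√(m(P, -62) - 1113) = √((1/16)*(-24 + (-62)² + 36*(-62))²/(-62)² - 1113) = √((1/16)*(1/3844)*(-24 + 3844 - 2232)² - 1113) = √((1/16)*(1/3844)*1588² - 1113) = √((1/16)*(1/3844)*2521744 - 1113) = √(157609/3844 - 1113) = √(-4120763/3844) = I*√4120763/62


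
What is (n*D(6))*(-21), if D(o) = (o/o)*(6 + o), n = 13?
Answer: -3276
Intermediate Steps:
D(o) = 6 + o (D(o) = 1*(6 + o) = 6 + o)
(n*D(6))*(-21) = (13*(6 + 6))*(-21) = (13*12)*(-21) = 156*(-21) = -3276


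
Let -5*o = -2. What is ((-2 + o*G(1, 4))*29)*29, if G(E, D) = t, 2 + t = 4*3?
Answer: 1682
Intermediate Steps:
o = ⅖ (o = -⅕*(-2) = ⅖ ≈ 0.40000)
t = 10 (t = -2 + 4*3 = -2 + 12 = 10)
G(E, D) = 10
((-2 + o*G(1, 4))*29)*29 = ((-2 + (⅖)*10)*29)*29 = ((-2 + 4)*29)*29 = (2*29)*29 = 58*29 = 1682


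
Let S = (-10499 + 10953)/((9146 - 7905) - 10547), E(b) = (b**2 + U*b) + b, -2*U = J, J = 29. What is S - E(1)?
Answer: 115871/9306 ≈ 12.451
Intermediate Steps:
U = -29/2 (U = -1/2*29 = -29/2 ≈ -14.500)
E(b) = b**2 - 27*b/2 (E(b) = (b**2 - 29*b/2) + b = b**2 - 27*b/2)
S = -227/4653 (S = 454/(1241 - 10547) = 454/(-9306) = 454*(-1/9306) = -227/4653 ≈ -0.048786)
S - E(1) = -227/4653 - (-27 + 2*1)/2 = -227/4653 - (-27 + 2)/2 = -227/4653 - (-25)/2 = -227/4653 - 1*(-25/2) = -227/4653 + 25/2 = 115871/9306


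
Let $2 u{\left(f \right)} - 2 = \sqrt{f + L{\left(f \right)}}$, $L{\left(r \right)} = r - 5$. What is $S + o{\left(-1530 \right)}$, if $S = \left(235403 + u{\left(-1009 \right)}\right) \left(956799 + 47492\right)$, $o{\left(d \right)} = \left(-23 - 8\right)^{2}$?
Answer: $236414119525 + \frac{17072947 i \sqrt{7}}{2} \approx 2.3641 \cdot 10^{11} + 2.2585 \cdot 10^{7} i$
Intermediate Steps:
$L{\left(r \right)} = -5 + r$
$u{\left(f \right)} = 1 + \frac{\sqrt{-5 + 2 f}}{2}$ ($u{\left(f \right)} = 1 + \frac{\sqrt{f + \left(-5 + f\right)}}{2} = 1 + \frac{\sqrt{-5 + 2 f}}{2}$)
$o{\left(d \right)} = 961$ ($o{\left(d \right)} = \left(-31\right)^{2} = 961$)
$S = 236414118564 + \frac{17072947 i \sqrt{7}}{2}$ ($S = \left(235403 + \left(1 + \frac{\sqrt{-5 + 2 \left(-1009\right)}}{2}\right)\right) \left(956799 + 47492\right) = \left(235403 + \left(1 + \frac{\sqrt{-5 - 2018}}{2}\right)\right) 1004291 = \left(235403 + \left(1 + \frac{\sqrt{-2023}}{2}\right)\right) 1004291 = \left(235403 + \left(1 + \frac{17 i \sqrt{7}}{2}\right)\right) 1004291 = \left(235404 + \frac{17 i \sqrt{7}}{2}\right) 1004291 = 236414118564 + \frac{17072947 i \sqrt{7}}{2} \approx 2.3641 \cdot 10^{11} + 2.2585 \cdot 10^{7} i$)
$S + o{\left(-1530 \right)} = \left(236414118564 + \frac{17072947 i \sqrt{7}}{2}\right) + 961 = 236414119525 + \frac{17072947 i \sqrt{7}}{2}$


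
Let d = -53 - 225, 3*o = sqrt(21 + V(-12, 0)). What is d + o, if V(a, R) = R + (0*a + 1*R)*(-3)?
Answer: -278 + sqrt(21)/3 ≈ -276.47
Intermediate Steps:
V(a, R) = -2*R (V(a, R) = R + (0 + R)*(-3) = R + R*(-3) = R - 3*R = -2*R)
o = sqrt(21)/3 (o = sqrt(21 - 2*0)/3 = sqrt(21 + 0)/3 = sqrt(21)/3 ≈ 1.5275)
d = -278
d + o = -278 + sqrt(21)/3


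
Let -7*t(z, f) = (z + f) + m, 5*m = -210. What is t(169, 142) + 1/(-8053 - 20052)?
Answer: -1080036/28105 ≈ -38.429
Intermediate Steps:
m = -42 (m = (1/5)*(-210) = -42)
t(z, f) = 6 - f/7 - z/7 (t(z, f) = -((z + f) - 42)/7 = -((f + z) - 42)/7 = -(-42 + f + z)/7 = 6 - f/7 - z/7)
t(169, 142) + 1/(-8053 - 20052) = (6 - 1/7*142 - 1/7*169) + 1/(-8053 - 20052) = (6 - 142/7 - 169/7) + 1/(-28105) = -269/7 - 1/28105 = -1080036/28105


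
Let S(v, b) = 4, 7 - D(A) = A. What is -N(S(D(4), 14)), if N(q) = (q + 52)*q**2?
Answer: -896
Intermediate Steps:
D(A) = 7 - A
N(q) = q**2*(52 + q) (N(q) = (52 + q)*q**2 = q**2*(52 + q))
-N(S(D(4), 14)) = -4**2*(52 + 4) = -16*56 = -1*896 = -896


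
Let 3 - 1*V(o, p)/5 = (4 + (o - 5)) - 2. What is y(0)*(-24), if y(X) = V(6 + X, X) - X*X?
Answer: 0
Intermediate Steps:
V(o, p) = 30 - 5*o (V(o, p) = 15 - 5*((4 + (o - 5)) - 2) = 15 - 5*((4 + (-5 + o)) - 2) = 15 - 5*((-1 + o) - 2) = 15 - 5*(-3 + o) = 15 + (15 - 5*o) = 30 - 5*o)
y(X) = -X**2 - 5*X (y(X) = (30 - 5*(6 + X)) - X*X = (30 + (-30 - 5*X)) - X**2 = -5*X - X**2 = -X**2 - 5*X)
y(0)*(-24) = (0*(-5 - 1*0))*(-24) = (0*(-5 + 0))*(-24) = (0*(-5))*(-24) = 0*(-24) = 0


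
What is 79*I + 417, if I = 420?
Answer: 33597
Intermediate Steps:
79*I + 417 = 79*420 + 417 = 33180 + 417 = 33597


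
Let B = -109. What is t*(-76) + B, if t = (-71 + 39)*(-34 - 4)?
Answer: -92525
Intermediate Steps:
t = 1216 (t = -32*(-38) = 1216)
t*(-76) + B = 1216*(-76) - 109 = -92416 - 109 = -92525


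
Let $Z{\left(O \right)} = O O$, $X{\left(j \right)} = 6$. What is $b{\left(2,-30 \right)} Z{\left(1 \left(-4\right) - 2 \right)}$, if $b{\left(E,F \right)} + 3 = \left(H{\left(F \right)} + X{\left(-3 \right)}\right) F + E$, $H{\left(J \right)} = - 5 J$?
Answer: $-168516$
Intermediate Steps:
$b{\left(E,F \right)} = -3 + E + F \left(6 - 5 F\right)$ ($b{\left(E,F \right)} = -3 + \left(\left(- 5 F + 6\right) F + E\right) = -3 + \left(\left(6 - 5 F\right) F + E\right) = -3 + \left(F \left(6 - 5 F\right) + E\right) = -3 + \left(E + F \left(6 - 5 F\right)\right) = -3 + E + F \left(6 - 5 F\right)$)
$Z{\left(O \right)} = O^{2}$
$b{\left(2,-30 \right)} Z{\left(1 \left(-4\right) - 2 \right)} = \left(-3 + 2 - 5 \left(-30\right)^{2} + 6 \left(-30\right)\right) \left(1 \left(-4\right) - 2\right)^{2} = \left(-3 + 2 - 4500 - 180\right) \left(-4 - 2\right)^{2} = \left(-3 + 2 - 4500 - 180\right) \left(-6\right)^{2} = \left(-4681\right) 36 = -168516$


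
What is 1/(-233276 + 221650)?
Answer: -1/11626 ≈ -8.6014e-5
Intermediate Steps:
1/(-233276 + 221650) = 1/(-11626) = -1/11626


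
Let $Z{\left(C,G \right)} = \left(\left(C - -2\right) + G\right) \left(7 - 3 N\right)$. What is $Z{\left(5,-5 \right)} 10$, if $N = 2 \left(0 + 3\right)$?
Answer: $-220$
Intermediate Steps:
$N = 6$ ($N = 2 \cdot 3 = 6$)
$Z{\left(C,G \right)} = -22 - 11 C - 11 G$ ($Z{\left(C,G \right)} = \left(\left(C - -2\right) + G\right) \left(7 - 18\right) = \left(\left(C + 2\right) + G\right) \left(7 - 18\right) = \left(\left(2 + C\right) + G\right) \left(-11\right) = \left(2 + C + G\right) \left(-11\right) = -22 - 11 C - 11 G$)
$Z{\left(5,-5 \right)} 10 = \left(-22 - 55 - -55\right) 10 = \left(-22 - 55 + 55\right) 10 = \left(-22\right) 10 = -220$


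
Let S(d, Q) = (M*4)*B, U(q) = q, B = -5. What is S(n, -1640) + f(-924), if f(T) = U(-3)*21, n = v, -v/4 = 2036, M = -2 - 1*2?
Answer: 17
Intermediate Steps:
M = -4 (M = -2 - 2 = -4)
v = -8144 (v = -4*2036 = -8144)
n = -8144
S(d, Q) = 80 (S(d, Q) = -4*4*(-5) = -16*(-5) = 80)
f(T) = -63 (f(T) = -3*21 = -63)
S(n, -1640) + f(-924) = 80 - 63 = 17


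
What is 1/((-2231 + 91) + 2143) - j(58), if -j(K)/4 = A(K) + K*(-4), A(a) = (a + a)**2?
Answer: 158689/3 ≈ 52896.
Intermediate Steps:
A(a) = 4*a**2 (A(a) = (2*a)**2 = 4*a**2)
j(K) = -16*K**2 + 16*K (j(K) = -4*(4*K**2 + K*(-4)) = -4*(4*K**2 - 4*K) = -4*(-4*K + 4*K**2) = -16*K**2 + 16*K)
1/((-2231 + 91) + 2143) - j(58) = 1/((-2231 + 91) + 2143) - 16*58*(1 - 1*58) = 1/(-2140 + 2143) - 16*58*(1 - 58) = 1/3 - 16*58*(-57) = 1/3 - 1*(-52896) = 1/3 + 52896 = 158689/3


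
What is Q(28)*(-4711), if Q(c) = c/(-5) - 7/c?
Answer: 551187/20 ≈ 27559.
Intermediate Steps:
Q(c) = -7/c - c/5 (Q(c) = c*(-⅕) - 7/c = -c/5 - 7/c = -7/c - c/5)
Q(28)*(-4711) = (-7/28 - ⅕*28)*(-4711) = (-7*1/28 - 28/5)*(-4711) = (-¼ - 28/5)*(-4711) = -117/20*(-4711) = 551187/20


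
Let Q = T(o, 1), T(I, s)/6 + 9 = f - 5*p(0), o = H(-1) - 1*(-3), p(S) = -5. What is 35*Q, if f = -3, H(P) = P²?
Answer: 2730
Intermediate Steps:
o = 4 (o = (-1)² - 1*(-3) = 1 + 3 = 4)
T(I, s) = 78 (T(I, s) = -54 + 6*(-3 - 5*(-5)) = -54 + 6*(-3 + 25) = -54 + 6*22 = -54 + 132 = 78)
Q = 78
35*Q = 35*78 = 2730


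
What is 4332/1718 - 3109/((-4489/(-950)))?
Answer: -2527376276/3856051 ≈ -655.43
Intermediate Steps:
4332/1718 - 3109/((-4489/(-950))) = 4332*(1/1718) - 3109/((-4489*(-1/950))) = 2166/859 - 3109/4489/950 = 2166/859 - 3109*950/4489 = 2166/859 - 2953550/4489 = -2527376276/3856051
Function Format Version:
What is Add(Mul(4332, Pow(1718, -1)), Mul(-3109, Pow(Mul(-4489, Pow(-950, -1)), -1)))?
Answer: Rational(-2527376276, 3856051) ≈ -655.43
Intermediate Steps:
Add(Mul(4332, Pow(1718, -1)), Mul(-3109, Pow(Mul(-4489, Pow(-950, -1)), -1))) = Add(Mul(4332, Rational(1, 1718)), Mul(-3109, Pow(Mul(-4489, Rational(-1, 950)), -1))) = Add(Rational(2166, 859), Mul(-3109, Pow(Rational(4489, 950), -1))) = Add(Rational(2166, 859), Mul(-3109, Rational(950, 4489))) = Add(Rational(2166, 859), Rational(-2953550, 4489)) = Rational(-2527376276, 3856051)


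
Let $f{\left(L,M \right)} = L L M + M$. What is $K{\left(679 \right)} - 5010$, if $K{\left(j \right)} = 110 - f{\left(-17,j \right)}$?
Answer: $-201810$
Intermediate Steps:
$f{\left(L,M \right)} = M + M L^{2}$ ($f{\left(L,M \right)} = L^{2} M + M = M L^{2} + M = M + M L^{2}$)
$K{\left(j \right)} = 110 - 290 j$ ($K{\left(j \right)} = 110 - j \left(1 + \left(-17\right)^{2}\right) = 110 - j \left(1 + 289\right) = 110 - j 290 = 110 - 290 j$)
$K{\left(679 \right)} - 5010 = \left(110 - 196910\right) - 5010 = -196800 - 5010 = -201810$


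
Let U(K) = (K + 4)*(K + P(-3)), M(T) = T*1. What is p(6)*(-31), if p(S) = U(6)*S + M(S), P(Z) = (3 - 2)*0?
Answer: -11346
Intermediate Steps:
M(T) = T
P(Z) = 0 (P(Z) = 1*0 = 0)
U(K) = K*(4 + K) (U(K) = (K + 4)*(K + 0) = (4 + K)*K = K*(4 + K))
p(S) = 61*S (p(S) = (6*(4 + 6))*S + S = (6*10)*S + S = 60*S + S = 61*S)
p(6)*(-31) = (61*6)*(-31) = 366*(-31) = -11346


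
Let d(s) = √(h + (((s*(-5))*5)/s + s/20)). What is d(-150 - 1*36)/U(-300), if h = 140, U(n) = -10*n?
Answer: √10570/30000 ≈ 0.0034270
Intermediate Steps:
d(s) = √(115 + s/20) (d(s) = √(140 + (((s*(-5))*5)/s + s/20)) = √(140 + ((-5*s*5)/s + s*(1/20))) = √(140 + ((-25*s)/s + s/20)) = √(140 + (-25 + s/20)) = √(115 + s/20))
d(-150 - 1*36)/U(-300) = (√(11500 + 5*(-150 - 1*36))/10)/((-10*(-300))) = (√(11500 + 5*(-150 - 36))/10)/3000 = (√(11500 + 5*(-186))/10)*(1/3000) = (√(11500 - 930)/10)*(1/3000) = (√10570/10)*(1/3000) = √10570/30000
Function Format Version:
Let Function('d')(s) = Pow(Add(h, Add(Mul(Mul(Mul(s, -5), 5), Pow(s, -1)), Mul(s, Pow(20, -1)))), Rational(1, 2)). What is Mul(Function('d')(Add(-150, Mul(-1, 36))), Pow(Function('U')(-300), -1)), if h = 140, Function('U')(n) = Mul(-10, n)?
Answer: Mul(Rational(1, 30000), Pow(10570, Rational(1, 2))) ≈ 0.0034270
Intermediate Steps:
Function('d')(s) = Pow(Add(115, Mul(Rational(1, 20), s)), Rational(1, 2)) (Function('d')(s) = Pow(Add(140, Add(Mul(Mul(Mul(s, -5), 5), Pow(s, -1)), Mul(s, Pow(20, -1)))), Rational(1, 2)) = Pow(Add(140, Add(Mul(Mul(Mul(-5, s), 5), Pow(s, -1)), Mul(s, Rational(1, 20)))), Rational(1, 2)) = Pow(Add(140, Add(Mul(Mul(-25, s), Pow(s, -1)), Mul(Rational(1, 20), s))), Rational(1, 2)) = Pow(Add(140, Add(-25, Mul(Rational(1, 20), s))), Rational(1, 2)) = Pow(Add(115, Mul(Rational(1, 20), s)), Rational(1, 2)))
Mul(Function('d')(Add(-150, Mul(-1, 36))), Pow(Function('U')(-300), -1)) = Mul(Mul(Rational(1, 10), Pow(Add(11500, Mul(5, Add(-150, Mul(-1, 36)))), Rational(1, 2))), Pow(Mul(-10, -300), -1)) = Mul(Mul(Rational(1, 10), Pow(Add(11500, Mul(5, Add(-150, -36))), Rational(1, 2))), Pow(3000, -1)) = Mul(Mul(Rational(1, 10), Pow(Add(11500, Mul(5, -186)), Rational(1, 2))), Rational(1, 3000)) = Mul(Mul(Rational(1, 10), Pow(Add(11500, -930), Rational(1, 2))), Rational(1, 3000)) = Mul(Mul(Rational(1, 10), Pow(10570, Rational(1, 2))), Rational(1, 3000)) = Mul(Rational(1, 30000), Pow(10570, Rational(1, 2)))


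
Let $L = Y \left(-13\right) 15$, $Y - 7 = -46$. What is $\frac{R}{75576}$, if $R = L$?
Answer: $\frac{2535}{25192} \approx 0.10063$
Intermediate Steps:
$Y = -39$ ($Y = 7 - 46 = -39$)
$L = 7605$ ($L = \left(-39\right) \left(-13\right) 15 = 507 \cdot 15 = 7605$)
$R = 7605$
$\frac{R}{75576} = \frac{7605}{75576} = 7605 \cdot \frac{1}{75576} = \frac{2535}{25192}$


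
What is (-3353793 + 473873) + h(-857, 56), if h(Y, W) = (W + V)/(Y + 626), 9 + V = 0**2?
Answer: -665261567/231 ≈ -2.8799e+6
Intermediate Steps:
V = -9 (V = -9 + 0**2 = -9 + 0 = -9)
h(Y, W) = (-9 + W)/(626 + Y) (h(Y, W) = (W - 9)/(Y + 626) = (-9 + W)/(626 + Y))
(-3353793 + 473873) + h(-857, 56) = (-3353793 + 473873) + (-9 + 56)/(626 - 857) = -2879920 + 47/(-231) = -2879920 - 1/231*47 = -2879920 - 47/231 = -665261567/231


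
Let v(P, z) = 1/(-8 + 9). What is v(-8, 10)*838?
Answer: 838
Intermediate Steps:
v(P, z) = 1 (v(P, z) = 1/1 = 1)
v(-8, 10)*838 = 1*838 = 838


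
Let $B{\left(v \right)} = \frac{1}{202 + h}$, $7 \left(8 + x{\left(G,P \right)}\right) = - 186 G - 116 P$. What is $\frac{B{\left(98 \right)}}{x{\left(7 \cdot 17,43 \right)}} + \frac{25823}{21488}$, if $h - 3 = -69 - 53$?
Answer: $\frac{1713255929}{1425649168} \approx 1.2017$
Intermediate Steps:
$h = -119$ ($h = 3 - 122 = -119$)
$x{\left(G,P \right)} = -8 - \frac{186 G}{7} - \frac{116 P}{7}$ ($x{\left(G,P \right)} = -8 + \frac{- 186 G - 116 P}{7} = -8 - \left(\frac{116 P}{7} + \frac{186 G}{7}\right) = -8 - \frac{186 G}{7} - \frac{116 P}{7}$)
$B{\left(v \right)} = \frac{1}{83}$ ($B{\left(v \right)} = \frac{1}{202 - 119} = \frac{1}{83}$)
$\frac{B{\left(98 \right)}}{x{\left(7 \cdot 17,43 \right)}} + \frac{25823}{21488} = \frac{1}{83 \left(-8 - \frac{186 \cdot 7 \cdot 17}{7} - \frac{4988}{7}\right)} + \frac{25823}{21488} = \frac{1}{83 \left(-8 - 3162 - \frac{4988}{7}\right)} + 25823 \cdot \frac{1}{21488} = \frac{1}{83 \left(-8 - 3162 - \frac{4988}{7}\right)} + \frac{1519}{1264} = \frac{1}{83 \left(- \frac{27178}{7}\right)} + \frac{1519}{1264} = \frac{1}{83} \left(- \frac{7}{27178}\right) + \frac{1519}{1264} = - \frac{7}{2255774} + \frac{1519}{1264} = \frac{1713255929}{1425649168}$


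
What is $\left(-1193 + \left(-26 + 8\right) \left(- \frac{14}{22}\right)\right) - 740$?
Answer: $- \frac{21137}{11} \approx -1921.5$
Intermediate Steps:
$\left(-1193 + \left(-26 + 8\right) \left(- \frac{14}{22}\right)\right) - 740 = \left(-1193 - 18 \left(\left(-14\right) \frac{1}{22}\right)\right) - 740 = \left(-1193 - - \frac{126}{11}\right) - 740 = \left(-1193 + \frac{126}{11}\right) - 740 = - \frac{12997}{11} - 740 = - \frac{21137}{11}$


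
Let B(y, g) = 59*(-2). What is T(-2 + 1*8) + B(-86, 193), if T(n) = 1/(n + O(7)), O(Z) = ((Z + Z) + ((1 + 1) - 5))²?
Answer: -14985/127 ≈ -117.99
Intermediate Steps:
O(Z) = (-3 + 2*Z)² (O(Z) = (2*Z + (2 - 5))² = (2*Z - 3)² = (-3 + 2*Z)²)
B(y, g) = -118
T(n) = 1/(121 + n) (T(n) = 1/(n + (-3 + 2*7)²) = 1/(n + (-3 + 14)²) = 1/(n + 11²) = 1/(n + 121) = 1/(121 + n))
T(-2 + 1*8) + B(-86, 193) = 1/(121 + (-2 + 1*8)) - 118 = 1/(121 + (-2 + 8)) - 118 = 1/(121 + 6) - 118 = 1/127 - 118 = -14985/127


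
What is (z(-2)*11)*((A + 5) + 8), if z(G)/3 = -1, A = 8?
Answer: -693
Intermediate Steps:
z(G) = -3 (z(G) = 3*(-1) = -3)
(z(-2)*11)*((A + 5) + 8) = (-3*11)*((8 + 5) + 8) = -33*(13 + 8) = -33*21 = -693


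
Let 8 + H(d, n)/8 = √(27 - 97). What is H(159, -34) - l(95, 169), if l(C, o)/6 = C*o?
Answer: -96394 + 8*I*√70 ≈ -96394.0 + 66.933*I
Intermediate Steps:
H(d, n) = -64 + 8*I*√70 (H(d, n) = -64 + 8*√(27 - 97) = -64 + 8*√(-70) = -64 + 8*(I*√70) = -64 + 8*I*√70)
l(C, o) = 6*C*o (l(C, o) = 6*(C*o) = 6*C*o)
H(159, -34) - l(95, 169) = (-64 + 8*I*√70) - 6*95*169 = (-64 + 8*I*√70) - 1*96330 = (-64 + 8*I*√70) - 96330 = -96394 + 8*I*√70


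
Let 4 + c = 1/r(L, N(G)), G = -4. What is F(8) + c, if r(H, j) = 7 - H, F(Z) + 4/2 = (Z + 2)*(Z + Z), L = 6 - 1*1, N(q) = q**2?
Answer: 309/2 ≈ 154.50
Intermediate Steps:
L = 5 (L = 6 - 1 = 5)
F(Z) = -2 + 2*Z*(2 + Z) (F(Z) = -2 + (Z + 2)*(Z + Z) = -2 + (2 + Z)*(2*Z) = -2 + 2*Z*(2 + Z))
c = -7/2 (c = -4 + 1/(7 - 1*5) = -4 + 1/(7 - 5) = -4 + 1/2 = -7/2 ≈ -3.5000)
F(8) + c = (-2 + 2*8**2 + 4*8) - 7/2 = (-2 + 2*64 + 32) - 7/2 = (-2 + 128 + 32) - 7/2 = 158 - 7/2 = 309/2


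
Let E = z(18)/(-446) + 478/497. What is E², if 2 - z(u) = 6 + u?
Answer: 12557667721/12283510561 ≈ 1.0223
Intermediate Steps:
z(u) = -4 - u (z(u) = 2 - (6 + u) = 2 + (-6 - u) = -4 - u)
E = 112061/110831 (E = (-4 - 1*18)/(-446) + 478/497 = (-4 - 18)*(-1/446) + 478*(1/497) = -22*(-1/446) + 478/497 = 11/223 + 478/497 = 112061/110831 ≈ 1.0111)
E² = (112061/110831)² = 12557667721/12283510561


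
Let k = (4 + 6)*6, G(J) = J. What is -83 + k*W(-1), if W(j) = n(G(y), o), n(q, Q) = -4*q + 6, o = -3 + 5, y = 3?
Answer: -443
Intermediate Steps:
o = 2
n(q, Q) = 6 - 4*q
W(j) = -6 (W(j) = 6 - 4*3 = 6 - 12 = -6)
k = 60 (k = 10*6 = 60)
-83 + k*W(-1) = -83 + 60*(-6) = -83 - 360 = -443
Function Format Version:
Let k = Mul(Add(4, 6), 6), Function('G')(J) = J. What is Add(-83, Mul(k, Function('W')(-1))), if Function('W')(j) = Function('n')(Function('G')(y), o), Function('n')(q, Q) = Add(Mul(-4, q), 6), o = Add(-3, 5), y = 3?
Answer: -443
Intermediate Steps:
o = 2
Function('n')(q, Q) = Add(6, Mul(-4, q))
Function('W')(j) = -6 (Function('W')(j) = Add(6, Mul(-4, 3)) = Add(6, -12) = -6)
k = 60 (k = Mul(10, 6) = 60)
Add(-83, Mul(k, Function('W')(-1))) = Add(-83, Mul(60, -6)) = Add(-83, -360) = -443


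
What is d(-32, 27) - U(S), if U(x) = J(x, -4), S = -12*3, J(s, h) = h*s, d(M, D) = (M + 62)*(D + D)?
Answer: 1476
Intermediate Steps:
d(M, D) = 2*D*(62 + M) (d(M, D) = (62 + M)*(2*D) = 2*D*(62 + M))
S = -36
U(x) = -4*x
d(-32, 27) - U(S) = 2*27*(62 - 32) - (-4)*(-36) = 2*27*30 - 1*144 = 1620 - 144 = 1476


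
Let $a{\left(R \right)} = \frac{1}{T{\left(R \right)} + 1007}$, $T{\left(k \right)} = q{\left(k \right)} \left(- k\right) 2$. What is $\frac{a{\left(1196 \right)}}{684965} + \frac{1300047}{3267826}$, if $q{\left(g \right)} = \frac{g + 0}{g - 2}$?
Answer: $\frac{738424512186728013}{1856119683623963330} \approx 0.39783$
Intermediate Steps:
$q{\left(g \right)} = \frac{g}{-2 + g}$
$T{\left(k \right)} = - \frac{2 k^{2}}{-2 + k}$ ($T{\left(k \right)} = \frac{k}{-2 + k} \left(- k\right) 2 = - \frac{k^{2}}{-2 + k} 2 = - \frac{2 k^{2}}{-2 + k}$)
$a{\left(R \right)} = \frac{1}{1007 - \frac{2 R^{2}}{-2 + R}}$ ($a{\left(R \right)} = \frac{1}{- \frac{2 R^{2}}{-2 + R} + 1007} = \frac{1}{1007 - \frac{2 R^{2}}{-2 + R}}$)
$\frac{a{\left(1196 \right)}}{684965} + \frac{1300047}{3267826} = \frac{\frac{1}{2014 - 1204372 + 2 \cdot 1196^{2}} \left(2 - 1196\right)}{684965} + \frac{1300047}{3267826} = \frac{2 - 1196}{2014 - 1204372 + 2 \cdot 1430416} \cdot \frac{1}{684965} + 1300047 \cdot \frac{1}{3267826} = \frac{1}{2014 - 1204372 + 2860832} \left(-1194\right) \frac{1}{684965} + \frac{1300047}{3267826} = \frac{1}{1658474} \left(-1194\right) \frac{1}{684965} + \frac{1300047}{3267826} = \left(- \frac{597}{829237}\right) \frac{1}{684965} + \frac{1300047}{3267826} = - \frac{597}{567998321705} + \frac{1300047}{3267826} = \frac{738424512186728013}{1856119683623963330}$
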